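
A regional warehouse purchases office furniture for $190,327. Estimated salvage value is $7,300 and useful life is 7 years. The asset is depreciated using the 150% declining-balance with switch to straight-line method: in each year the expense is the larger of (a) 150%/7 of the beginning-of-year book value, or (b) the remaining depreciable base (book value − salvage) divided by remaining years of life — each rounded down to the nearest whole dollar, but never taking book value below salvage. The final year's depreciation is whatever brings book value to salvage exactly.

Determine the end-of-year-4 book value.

$71,066

Depreciable base = $190,327 − $7,300 = $183,027.
Year 1: DB = ⌊$190,327 × 150%/7⌋ = $40,784; SL = ⌊$183,027/7⌋ = $26,146 → take DB $40,784. Book value $149,543.
Year 2: DB = ⌊$149,543 × 150%/7⌋ = $32,044; SL = ⌊$142,243/6⌋ = $23,707 → take DB $32,044. Book value $117,499.
Year 3: DB = ⌊$117,499 × 150%/7⌋ = $25,178; SL = ⌊$110,199/5⌋ = $22,039 → take DB $25,178. Book value $92,321.
Year 4: DB = ⌊$92,321 × 150%/7⌋ = $19,783; SL = ⌊$85,021/4⌋ = $21,255 → take SL $21,255. Book value $71,066.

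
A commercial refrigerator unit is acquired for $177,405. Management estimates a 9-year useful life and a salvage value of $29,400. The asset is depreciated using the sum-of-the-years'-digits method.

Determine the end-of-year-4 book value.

Depreciable base = $177,405 − $29,400 = $148,005.
Sum of the years' digits = 9+8+7+6+5+4+3+2+1 = 45.
Year 1: $148,005 × 9/45 = $29,601. Book value $147,804.
Year 2: $148,005 × 8/45 = $26,312. Book value $121,492.
Year 3: $148,005 × 7/45 = $23,023. Book value $98,469.
Year 4: $148,005 × 6/45 = $19,734. Book value $78,735.

$78,735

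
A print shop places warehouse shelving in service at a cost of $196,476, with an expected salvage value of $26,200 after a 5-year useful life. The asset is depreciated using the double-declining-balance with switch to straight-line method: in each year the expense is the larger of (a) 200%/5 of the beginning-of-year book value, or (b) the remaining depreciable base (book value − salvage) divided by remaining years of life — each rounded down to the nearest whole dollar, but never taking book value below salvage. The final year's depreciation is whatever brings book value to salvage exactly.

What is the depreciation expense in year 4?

Depreciable base = $196,476 − $26,200 = $170,276.
Year 1: DB = ⌊$196,476 × 200%/5⌋ = $78,590; SL = ⌊$170,276/5⌋ = $34,055 → take DB $78,590. Book value $117,886.
Year 2: DB = ⌊$117,886 × 200%/5⌋ = $47,154; SL = ⌊$91,686/4⌋ = $22,921 → take DB $47,154. Book value $70,732.
Year 3: DB = ⌊$70,732 × 200%/5⌋ = $28,292; SL = ⌊$44,532/3⌋ = $14,844 → take DB $28,292. Book value $42,440.
Year 4: DB = ⌊$42,440 × 200%/5⌋ = $16,976; SL = ⌊$16,240/2⌋ = $8,120 → take DB $16,976, capped at $16,240. Book value $26,200.

$16,240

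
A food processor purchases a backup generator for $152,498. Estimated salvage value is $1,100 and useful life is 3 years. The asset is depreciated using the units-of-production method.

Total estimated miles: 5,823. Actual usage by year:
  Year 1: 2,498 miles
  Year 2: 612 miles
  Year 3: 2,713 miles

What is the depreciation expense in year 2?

$15,912

Depreciable base = $152,498 − $1,100 = $151,398.
Rate = $151,398 / 5,823 miles = $26 per mile.
Year 1: 2,498 × $26 = $64,948. Book value $87,550.
Year 2: 612 × $26 = $15,912. Book value $71,638.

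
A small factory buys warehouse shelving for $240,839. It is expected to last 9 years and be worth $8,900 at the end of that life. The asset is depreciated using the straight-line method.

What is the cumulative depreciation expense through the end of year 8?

Depreciable base = $240,839 − $8,900 = $231,939.
Annual expense = $231,939 / 9 = $25,771.
End of year 1: book value $215,068.
End of year 2: book value $189,297.
End of year 3: book value $163,526.
End of year 4: book value $137,755.
End of year 5: book value $111,984.
End of year 6: book value $86,213.
End of year 7: book value $60,442.
End of year 8: book value $34,671.
Accumulated through year 8 = $240,839 − $34,671 = $206,168.

$206,168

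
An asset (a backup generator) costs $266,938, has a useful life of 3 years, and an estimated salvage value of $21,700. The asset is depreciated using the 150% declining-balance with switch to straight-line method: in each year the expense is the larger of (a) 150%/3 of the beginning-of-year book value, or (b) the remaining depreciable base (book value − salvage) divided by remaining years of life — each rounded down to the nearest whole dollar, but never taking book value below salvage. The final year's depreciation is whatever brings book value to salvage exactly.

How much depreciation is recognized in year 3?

Depreciable base = $266,938 − $21,700 = $245,238.
Year 1: DB = ⌊$266,938 × 150%/3⌋ = $133,469; SL = ⌊$245,238/3⌋ = $81,746 → take DB $133,469. Book value $133,469.
Year 2: DB = ⌊$133,469 × 150%/3⌋ = $66,734; SL = ⌊$111,769/2⌋ = $55,884 → take DB $66,734. Book value $66,735.
Year 3 (final): $66,735 − $21,700 = $45,035. Book value $21,700.

$45,035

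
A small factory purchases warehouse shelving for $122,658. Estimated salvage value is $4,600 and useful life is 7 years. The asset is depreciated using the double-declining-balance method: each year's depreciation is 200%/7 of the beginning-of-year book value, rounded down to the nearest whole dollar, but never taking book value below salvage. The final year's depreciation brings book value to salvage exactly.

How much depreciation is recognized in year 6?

$6,516

Depreciable base = $122,658 − $4,600 = $118,058.
Year 1: ⌊$122,658 × 200%/7⌋ = $35,045. Book value $87,613.
Year 2: ⌊$87,613 × 200%/7⌋ = $25,032. Book value $62,581.
Year 3: ⌊$62,581 × 200%/7⌋ = $17,880. Book value $44,701.
Year 4: ⌊$44,701 × 200%/7⌋ = $12,771. Book value $31,930.
Year 5: ⌊$31,930 × 200%/7⌋ = $9,122. Book value $22,808.
Year 6: ⌊$22,808 × 200%/7⌋ = $6,516. Book value $16,292.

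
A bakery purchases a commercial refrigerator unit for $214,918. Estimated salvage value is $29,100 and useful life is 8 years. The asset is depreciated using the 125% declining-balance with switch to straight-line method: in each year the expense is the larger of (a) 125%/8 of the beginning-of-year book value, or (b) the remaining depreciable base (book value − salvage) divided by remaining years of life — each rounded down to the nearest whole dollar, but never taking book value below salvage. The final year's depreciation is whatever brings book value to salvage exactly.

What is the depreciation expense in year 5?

Depreciable base = $214,918 − $29,100 = $185,818.
Year 1: DB = ⌊$214,918 × 125%/8⌋ = $33,580; SL = ⌊$185,818/8⌋ = $23,227 → take DB $33,580. Book value $181,338.
Year 2: DB = ⌊$181,338 × 125%/8⌋ = $28,334; SL = ⌊$152,238/7⌋ = $21,748 → take DB $28,334. Book value $153,004.
Year 3: DB = ⌊$153,004 × 125%/8⌋ = $23,906; SL = ⌊$123,904/6⌋ = $20,650 → take DB $23,906. Book value $129,098.
Year 4: DB = ⌊$129,098 × 125%/8⌋ = $20,171; SL = ⌊$99,998/5⌋ = $19,999 → take DB $20,171. Book value $108,927.
Year 5: DB = ⌊$108,927 × 125%/8⌋ = $17,019; SL = ⌊$79,827/4⌋ = $19,956 → take SL $19,956. Book value $88,971.

$19,956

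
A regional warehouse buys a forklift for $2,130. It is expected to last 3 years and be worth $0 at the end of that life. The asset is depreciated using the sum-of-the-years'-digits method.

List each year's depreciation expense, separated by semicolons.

Depreciable base = $2,130 − $0 = $2,130.
Sum of the years' digits = 3+2+1 = 6.
Year 1: $2,130 × 3/6 = $1,065. Book value $1,065.
Year 2: $2,130 × 2/6 = $710. Book value $355.
Year 3: $2,130 × 1/6 = $355. Book value $0.

$1,065; $710; $355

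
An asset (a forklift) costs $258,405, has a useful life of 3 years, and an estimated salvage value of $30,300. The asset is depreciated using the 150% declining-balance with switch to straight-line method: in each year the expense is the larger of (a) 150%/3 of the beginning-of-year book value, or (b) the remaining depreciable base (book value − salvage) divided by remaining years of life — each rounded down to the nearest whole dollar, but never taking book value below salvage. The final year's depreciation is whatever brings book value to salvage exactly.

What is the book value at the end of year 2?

Depreciable base = $258,405 − $30,300 = $228,105.
Year 1: DB = ⌊$258,405 × 150%/3⌋ = $129,202; SL = ⌊$228,105/3⌋ = $76,035 → take DB $129,202. Book value $129,203.
Year 2: DB = ⌊$129,203 × 150%/3⌋ = $64,601; SL = ⌊$98,903/2⌋ = $49,451 → take DB $64,601. Book value $64,602.

$64,602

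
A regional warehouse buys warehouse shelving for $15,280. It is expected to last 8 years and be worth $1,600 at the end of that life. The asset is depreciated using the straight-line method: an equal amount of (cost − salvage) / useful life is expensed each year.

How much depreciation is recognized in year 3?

Depreciable base = $15,280 − $1,600 = $13,680.
Annual expense = $13,680 / 8 = $1,710.

$1,710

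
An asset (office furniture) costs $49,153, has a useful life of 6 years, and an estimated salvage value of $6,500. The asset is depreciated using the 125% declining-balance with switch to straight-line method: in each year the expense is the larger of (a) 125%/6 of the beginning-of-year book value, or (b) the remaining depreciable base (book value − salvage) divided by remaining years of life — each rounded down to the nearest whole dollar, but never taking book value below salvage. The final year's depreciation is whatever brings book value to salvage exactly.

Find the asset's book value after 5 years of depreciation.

Depreciable base = $49,153 − $6,500 = $42,653.
Year 1: DB = ⌊$49,153 × 125%/6⌋ = $10,240; SL = ⌊$42,653/6⌋ = $7,108 → take DB $10,240. Book value $38,913.
Year 2: DB = ⌊$38,913 × 125%/6⌋ = $8,106; SL = ⌊$32,413/5⌋ = $6,482 → take DB $8,106. Book value $30,807.
Year 3: DB = ⌊$30,807 × 125%/6⌋ = $6,418; SL = ⌊$24,307/4⌋ = $6,076 → take DB $6,418. Book value $24,389.
Year 4: DB = ⌊$24,389 × 125%/6⌋ = $5,081; SL = ⌊$17,889/3⌋ = $5,963 → take SL $5,963. Book value $18,426.
Year 5: DB = ⌊$18,426 × 125%/6⌋ = $3,838; SL = ⌊$11,926/2⌋ = $5,963 → take SL $5,963. Book value $12,463.

$12,463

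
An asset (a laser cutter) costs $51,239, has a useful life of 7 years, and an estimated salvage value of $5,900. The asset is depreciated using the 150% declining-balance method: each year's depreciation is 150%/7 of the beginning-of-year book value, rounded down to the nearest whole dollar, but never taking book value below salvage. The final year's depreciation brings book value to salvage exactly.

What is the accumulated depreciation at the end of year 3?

Depreciable base = $51,239 − $5,900 = $45,339.
Year 1: ⌊$51,239 × 150%/7⌋ = $10,979. Book value $40,260.
Year 2: ⌊$40,260 × 150%/7⌋ = $8,627. Book value $31,633.
Year 3: ⌊$31,633 × 150%/7⌋ = $6,778. Book value $24,855.
Accumulated through year 3 = $51,239 − $24,855 = $26,384.

$26,384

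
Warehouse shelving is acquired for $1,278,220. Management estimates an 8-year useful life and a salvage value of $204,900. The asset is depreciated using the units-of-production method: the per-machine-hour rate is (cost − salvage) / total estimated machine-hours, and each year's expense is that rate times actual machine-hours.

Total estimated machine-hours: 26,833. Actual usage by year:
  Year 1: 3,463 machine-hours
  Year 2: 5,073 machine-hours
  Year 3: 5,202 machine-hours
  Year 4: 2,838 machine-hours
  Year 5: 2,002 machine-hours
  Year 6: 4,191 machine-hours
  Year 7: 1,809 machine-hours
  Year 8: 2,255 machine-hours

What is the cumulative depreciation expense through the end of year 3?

Depreciable base = $1,278,220 − $204,900 = $1,073,320.
Rate = $1,073,320 / 26,833 machine-hours = $40 per machine-hour.
Year 1: 3,463 × $40 = $138,520. Book value $1,139,700.
Year 2: 5,073 × $40 = $202,920. Book value $936,780.
Year 3: 5,202 × $40 = $208,080. Book value $728,700.
Accumulated through year 3 = $1,278,220 − $728,700 = $549,520.

$549,520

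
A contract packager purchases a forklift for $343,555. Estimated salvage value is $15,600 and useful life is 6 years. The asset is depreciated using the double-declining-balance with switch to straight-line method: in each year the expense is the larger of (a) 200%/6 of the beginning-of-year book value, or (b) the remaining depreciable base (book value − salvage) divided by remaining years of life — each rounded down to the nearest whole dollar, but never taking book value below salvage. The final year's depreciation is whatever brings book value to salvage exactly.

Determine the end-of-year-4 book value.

Depreciable base = $343,555 − $15,600 = $327,955.
Year 1: DB = ⌊$343,555 × 200%/6⌋ = $114,518; SL = ⌊$327,955/6⌋ = $54,659 → take DB $114,518. Book value $229,037.
Year 2: DB = ⌊$229,037 × 200%/6⌋ = $76,345; SL = ⌊$213,437/5⌋ = $42,687 → take DB $76,345. Book value $152,692.
Year 3: DB = ⌊$152,692 × 200%/6⌋ = $50,897; SL = ⌊$137,092/4⌋ = $34,273 → take DB $50,897. Book value $101,795.
Year 4: DB = ⌊$101,795 × 200%/6⌋ = $33,931; SL = ⌊$86,195/3⌋ = $28,731 → take DB $33,931. Book value $67,864.

$67,864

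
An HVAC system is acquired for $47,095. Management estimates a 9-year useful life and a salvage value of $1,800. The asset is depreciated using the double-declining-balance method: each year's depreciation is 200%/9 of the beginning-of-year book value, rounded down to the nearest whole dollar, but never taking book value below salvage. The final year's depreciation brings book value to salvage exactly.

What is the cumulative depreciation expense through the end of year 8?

Depreciable base = $47,095 − $1,800 = $45,295.
Year 1: ⌊$47,095 × 200%/9⌋ = $10,465. Book value $36,630.
Year 2: ⌊$36,630 × 200%/9⌋ = $8,140. Book value $28,490.
Year 3: ⌊$28,490 × 200%/9⌋ = $6,331. Book value $22,159.
Year 4: ⌊$22,159 × 200%/9⌋ = $4,924. Book value $17,235.
Year 5: ⌊$17,235 × 200%/9⌋ = $3,830. Book value $13,405.
Year 6: ⌊$13,405 × 200%/9⌋ = $2,978. Book value $10,427.
Year 7: ⌊$10,427 × 200%/9⌋ = $2,317. Book value $8,110.
Year 8: ⌊$8,110 × 200%/9⌋ = $1,802. Book value $6,308.
Accumulated through year 8 = $47,095 − $6,308 = $40,787.

$40,787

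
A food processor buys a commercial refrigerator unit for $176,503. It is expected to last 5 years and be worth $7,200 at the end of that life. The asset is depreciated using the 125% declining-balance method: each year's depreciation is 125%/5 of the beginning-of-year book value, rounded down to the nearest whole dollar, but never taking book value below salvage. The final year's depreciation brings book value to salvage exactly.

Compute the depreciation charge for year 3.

$24,821

Depreciable base = $176,503 − $7,200 = $169,303.
Year 1: ⌊$176,503 × 125%/5⌋ = $44,125. Book value $132,378.
Year 2: ⌊$132,378 × 125%/5⌋ = $33,094. Book value $99,284.
Year 3: ⌊$99,284 × 125%/5⌋ = $24,821. Book value $74,463.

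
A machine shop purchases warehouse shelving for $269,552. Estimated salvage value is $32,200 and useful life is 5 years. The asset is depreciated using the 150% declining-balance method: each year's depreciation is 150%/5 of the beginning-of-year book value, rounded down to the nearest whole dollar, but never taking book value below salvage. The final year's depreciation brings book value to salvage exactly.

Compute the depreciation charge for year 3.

Depreciable base = $269,552 − $32,200 = $237,352.
Year 1: ⌊$269,552 × 150%/5⌋ = $80,865. Book value $188,687.
Year 2: ⌊$188,687 × 150%/5⌋ = $56,606. Book value $132,081.
Year 3: ⌊$132,081 × 150%/5⌋ = $39,624. Book value $92,457.

$39,624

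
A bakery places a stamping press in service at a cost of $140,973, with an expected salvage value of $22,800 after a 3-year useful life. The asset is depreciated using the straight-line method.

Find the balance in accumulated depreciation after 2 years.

$78,782

Depreciable base = $140,973 − $22,800 = $118,173.
Annual expense = $118,173 / 3 = $39,391.
End of year 1: book value $101,582.
End of year 2: book value $62,191.
Accumulated through year 2 = $140,973 − $62,191 = $78,782.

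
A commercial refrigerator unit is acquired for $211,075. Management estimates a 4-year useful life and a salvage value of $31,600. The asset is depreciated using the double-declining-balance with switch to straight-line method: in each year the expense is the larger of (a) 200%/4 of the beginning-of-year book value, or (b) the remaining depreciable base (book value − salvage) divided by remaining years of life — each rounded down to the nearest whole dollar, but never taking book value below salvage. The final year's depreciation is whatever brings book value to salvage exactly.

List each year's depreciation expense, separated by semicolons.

$105,537; $52,769; $21,169; $0

Depreciable base = $211,075 − $31,600 = $179,475.
Year 1: DB = ⌊$211,075 × 200%/4⌋ = $105,537; SL = ⌊$179,475/4⌋ = $44,868 → take DB $105,537. Book value $105,538.
Year 2: DB = ⌊$105,538 × 200%/4⌋ = $52,769; SL = ⌊$73,938/3⌋ = $24,646 → take DB $52,769. Book value $52,769.
Year 3: DB = ⌊$52,769 × 200%/4⌋ = $26,384; SL = ⌊$21,169/2⌋ = $10,584 → take DB $26,384, capped at $21,169. Book value $31,600.
Year 4 (final): $31,600 − $31,600 = $0. Book value $31,600.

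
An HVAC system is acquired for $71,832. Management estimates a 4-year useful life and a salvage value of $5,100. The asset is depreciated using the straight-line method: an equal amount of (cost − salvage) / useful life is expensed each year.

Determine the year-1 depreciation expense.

Depreciable base = $71,832 − $5,100 = $66,732.
Annual expense = $66,732 / 4 = $16,683.

$16,683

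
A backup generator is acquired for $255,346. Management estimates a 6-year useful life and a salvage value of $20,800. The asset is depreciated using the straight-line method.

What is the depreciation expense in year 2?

$39,091

Depreciable base = $255,346 − $20,800 = $234,546.
Annual expense = $234,546 / 6 = $39,091.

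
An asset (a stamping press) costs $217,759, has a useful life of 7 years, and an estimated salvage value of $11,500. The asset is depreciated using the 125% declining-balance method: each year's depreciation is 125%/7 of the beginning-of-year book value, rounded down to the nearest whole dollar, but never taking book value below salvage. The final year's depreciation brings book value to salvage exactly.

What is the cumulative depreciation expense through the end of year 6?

$150,862

Depreciable base = $217,759 − $11,500 = $206,259.
Year 1: ⌊$217,759 × 125%/7⌋ = $38,885. Book value $178,874.
Year 2: ⌊$178,874 × 125%/7⌋ = $31,941. Book value $146,933.
Year 3: ⌊$146,933 × 125%/7⌋ = $26,238. Book value $120,695.
Year 4: ⌊$120,695 × 125%/7⌋ = $21,552. Book value $99,143.
Year 5: ⌊$99,143 × 125%/7⌋ = $17,704. Book value $81,439.
Year 6: ⌊$81,439 × 125%/7⌋ = $14,542. Book value $66,897.
Accumulated through year 6 = $217,759 − $66,897 = $150,862.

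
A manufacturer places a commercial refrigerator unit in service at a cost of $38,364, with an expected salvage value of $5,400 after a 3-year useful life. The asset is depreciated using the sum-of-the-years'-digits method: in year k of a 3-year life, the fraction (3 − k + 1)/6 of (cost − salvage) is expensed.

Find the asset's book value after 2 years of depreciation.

$10,894

Depreciable base = $38,364 − $5,400 = $32,964.
Sum of the years' digits = 3+2+1 = 6.
Year 1: $32,964 × 3/6 = $16,482. Book value $21,882.
Year 2: $32,964 × 2/6 = $10,988. Book value $10,894.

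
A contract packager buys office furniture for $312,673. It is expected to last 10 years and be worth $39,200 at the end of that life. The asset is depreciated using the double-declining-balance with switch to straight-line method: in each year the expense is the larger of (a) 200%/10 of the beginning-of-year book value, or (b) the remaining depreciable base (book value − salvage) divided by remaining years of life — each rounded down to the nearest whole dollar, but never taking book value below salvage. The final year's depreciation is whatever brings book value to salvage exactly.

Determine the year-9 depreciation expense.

$10,492

Depreciable base = $312,673 − $39,200 = $273,473.
Year 1: DB = ⌊$312,673 × 200%/10⌋ = $62,534; SL = ⌊$273,473/10⌋ = $27,347 → take DB $62,534. Book value $250,139.
Year 2: DB = ⌊$250,139 × 200%/10⌋ = $50,027; SL = ⌊$210,939/9⌋ = $23,437 → take DB $50,027. Book value $200,112.
Year 3: DB = ⌊$200,112 × 200%/10⌋ = $40,022; SL = ⌊$160,912/8⌋ = $20,114 → take DB $40,022. Book value $160,090.
Year 4: DB = ⌊$160,090 × 200%/10⌋ = $32,018; SL = ⌊$120,890/7⌋ = $17,270 → take DB $32,018. Book value $128,072.
Year 5: DB = ⌊$128,072 × 200%/10⌋ = $25,614; SL = ⌊$88,872/6⌋ = $14,812 → take DB $25,614. Book value $102,458.
Year 6: DB = ⌊$102,458 × 200%/10⌋ = $20,491; SL = ⌊$63,258/5⌋ = $12,651 → take DB $20,491. Book value $81,967.
Year 7: DB = ⌊$81,967 × 200%/10⌋ = $16,393; SL = ⌊$42,767/4⌋ = $10,691 → take DB $16,393. Book value $65,574.
Year 8: DB = ⌊$65,574 × 200%/10⌋ = $13,114; SL = ⌊$26,374/3⌋ = $8,791 → take DB $13,114. Book value $52,460.
Year 9: DB = ⌊$52,460 × 200%/10⌋ = $10,492; SL = ⌊$13,260/2⌋ = $6,630 → take DB $10,492. Book value $41,968.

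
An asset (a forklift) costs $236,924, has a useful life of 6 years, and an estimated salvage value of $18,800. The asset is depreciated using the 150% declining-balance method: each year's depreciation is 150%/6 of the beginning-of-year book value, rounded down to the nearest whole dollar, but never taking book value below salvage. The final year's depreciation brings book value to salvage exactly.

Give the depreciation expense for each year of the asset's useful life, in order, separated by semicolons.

Depreciable base = $236,924 − $18,800 = $218,124.
Year 1: ⌊$236,924 × 150%/6⌋ = $59,231. Book value $177,693.
Year 2: ⌊$177,693 × 150%/6⌋ = $44,423. Book value $133,270.
Year 3: ⌊$133,270 × 150%/6⌋ = $33,317. Book value $99,953.
Year 4: ⌊$99,953 × 150%/6⌋ = $24,988. Book value $74,965.
Year 5: ⌊$74,965 × 150%/6⌋ = $18,741. Book value $56,224.
Year 6 (final): $56,224 − $18,800 = $37,424. Book value $18,800.

$59,231; $44,423; $33,317; $24,988; $18,741; $37,424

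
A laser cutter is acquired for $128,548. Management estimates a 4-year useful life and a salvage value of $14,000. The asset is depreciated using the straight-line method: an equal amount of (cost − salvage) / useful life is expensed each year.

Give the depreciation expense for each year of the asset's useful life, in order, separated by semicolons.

$28,637; $28,637; $28,637; $28,637

Depreciable base = $128,548 − $14,000 = $114,548.
Annual expense = $114,548 / 4 = $28,637.
End of year 1: book value $99,911.
End of year 2: book value $71,274.
End of year 3: book value $42,637.
End of year 4: book value $14,000.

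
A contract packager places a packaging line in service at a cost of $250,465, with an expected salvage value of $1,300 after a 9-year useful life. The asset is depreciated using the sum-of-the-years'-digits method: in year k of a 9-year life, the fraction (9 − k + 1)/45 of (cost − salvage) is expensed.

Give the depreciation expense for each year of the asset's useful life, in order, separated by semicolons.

Depreciable base = $250,465 − $1,300 = $249,165.
Sum of the years' digits = 9+8+7+6+5+4+3+2+1 = 45.
Year 1: $249,165 × 9/45 = $49,833. Book value $200,632.
Year 2: $249,165 × 8/45 = $44,296. Book value $156,336.
Year 3: $249,165 × 7/45 = $38,759. Book value $117,577.
Year 4: $249,165 × 6/45 = $33,222. Book value $84,355.
Year 5: $249,165 × 5/45 = $27,685. Book value $56,670.
Year 6: $249,165 × 4/45 = $22,148. Book value $34,522.
Year 7: $249,165 × 3/45 = $16,611. Book value $17,911.
Year 8: $249,165 × 2/45 = $11,074. Book value $6,837.
Year 9: $249,165 × 1/45 = $5,537. Book value $1,300.

$49,833; $44,296; $38,759; $33,222; $27,685; $22,148; $16,611; $11,074; $5,537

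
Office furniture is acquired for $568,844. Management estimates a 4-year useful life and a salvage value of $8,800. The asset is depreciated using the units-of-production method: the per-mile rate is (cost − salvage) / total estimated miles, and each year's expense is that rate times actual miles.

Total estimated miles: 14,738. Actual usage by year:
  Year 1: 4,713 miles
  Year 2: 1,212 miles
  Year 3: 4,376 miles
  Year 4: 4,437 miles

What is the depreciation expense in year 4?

Depreciable base = $568,844 − $8,800 = $560,044.
Rate = $560,044 / 14,738 miles = $38 per mile.
Year 1: 4,713 × $38 = $179,094. Book value $389,750.
Year 2: 1,212 × $38 = $46,056. Book value $343,694.
Year 3: 4,376 × $38 = $166,288. Book value $177,406.
Year 4: 4,437 × $38 = $168,606. Book value $8,800.

$168,606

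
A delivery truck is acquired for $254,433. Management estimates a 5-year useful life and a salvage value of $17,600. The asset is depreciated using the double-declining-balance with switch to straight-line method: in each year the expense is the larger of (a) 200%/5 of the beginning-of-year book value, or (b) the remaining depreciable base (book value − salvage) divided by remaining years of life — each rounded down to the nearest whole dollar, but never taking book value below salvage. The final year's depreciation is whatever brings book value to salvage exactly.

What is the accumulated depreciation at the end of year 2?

$162,837

Depreciable base = $254,433 − $17,600 = $236,833.
Year 1: DB = ⌊$254,433 × 200%/5⌋ = $101,773; SL = ⌊$236,833/5⌋ = $47,366 → take DB $101,773. Book value $152,660.
Year 2: DB = ⌊$152,660 × 200%/5⌋ = $61,064; SL = ⌊$135,060/4⌋ = $33,765 → take DB $61,064. Book value $91,596.
Accumulated through year 2 = $254,433 − $91,596 = $162,837.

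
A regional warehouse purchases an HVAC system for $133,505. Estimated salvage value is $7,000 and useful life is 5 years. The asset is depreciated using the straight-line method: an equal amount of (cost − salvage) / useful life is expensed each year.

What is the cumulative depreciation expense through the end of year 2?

$50,602

Depreciable base = $133,505 − $7,000 = $126,505.
Annual expense = $126,505 / 5 = $25,301.
End of year 1: book value $108,204.
End of year 2: book value $82,903.
Accumulated through year 2 = $133,505 − $82,903 = $50,602.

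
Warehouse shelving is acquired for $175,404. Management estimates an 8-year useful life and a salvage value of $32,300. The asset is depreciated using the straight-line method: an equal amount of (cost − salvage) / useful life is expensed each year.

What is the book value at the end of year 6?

Depreciable base = $175,404 − $32,300 = $143,104.
Annual expense = $143,104 / 8 = $17,888.
End of year 1: book value $157,516.
End of year 2: book value $139,628.
End of year 3: book value $121,740.
End of year 4: book value $103,852.
End of year 5: book value $85,964.
End of year 6: book value $68,076.

$68,076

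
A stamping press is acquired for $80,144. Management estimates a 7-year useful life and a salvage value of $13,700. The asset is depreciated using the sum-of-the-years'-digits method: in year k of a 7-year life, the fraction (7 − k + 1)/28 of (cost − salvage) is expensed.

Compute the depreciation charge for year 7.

Depreciable base = $80,144 − $13,700 = $66,444.
Sum of the years' digits = 7+6+5+4+3+2+1 = 28.
Year 1: $66,444 × 7/28 = $16,611. Book value $63,533.
Year 2: $66,444 × 6/28 = $14,238. Book value $49,295.
Year 3: $66,444 × 5/28 = $11,865. Book value $37,430.
Year 4: $66,444 × 4/28 = $9,492. Book value $27,938.
Year 5: $66,444 × 3/28 = $7,119. Book value $20,819.
Year 6: $66,444 × 2/28 = $4,746. Book value $16,073.
Year 7: $66,444 × 1/28 = $2,373. Book value $13,700.

$2,373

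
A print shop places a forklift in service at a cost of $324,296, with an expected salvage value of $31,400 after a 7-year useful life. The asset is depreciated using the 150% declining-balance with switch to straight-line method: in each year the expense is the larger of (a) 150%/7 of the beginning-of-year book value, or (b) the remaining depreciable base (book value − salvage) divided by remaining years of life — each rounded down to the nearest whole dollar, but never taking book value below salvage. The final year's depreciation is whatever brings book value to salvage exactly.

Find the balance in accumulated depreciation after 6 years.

Depreciable base = $324,296 − $31,400 = $292,896.
Year 1: DB = ⌊$324,296 × 150%/7⌋ = $69,492; SL = ⌊$292,896/7⌋ = $41,842 → take DB $69,492. Book value $254,804.
Year 2: DB = ⌊$254,804 × 150%/7⌋ = $54,600; SL = ⌊$223,404/6⌋ = $37,234 → take DB $54,600. Book value $200,204.
Year 3: DB = ⌊$200,204 × 150%/7⌋ = $42,900; SL = ⌊$168,804/5⌋ = $33,760 → take DB $42,900. Book value $157,304.
Year 4: DB = ⌊$157,304 × 150%/7⌋ = $33,708; SL = ⌊$125,904/4⌋ = $31,476 → take DB $33,708. Book value $123,596.
Year 5: DB = ⌊$123,596 × 150%/7⌋ = $26,484; SL = ⌊$92,196/3⌋ = $30,732 → take SL $30,732. Book value $92,864.
Year 6: DB = ⌊$92,864 × 150%/7⌋ = $19,899; SL = ⌊$61,464/2⌋ = $30,732 → take SL $30,732. Book value $62,132.
Accumulated through year 6 = $324,296 − $62,132 = $262,164.

$262,164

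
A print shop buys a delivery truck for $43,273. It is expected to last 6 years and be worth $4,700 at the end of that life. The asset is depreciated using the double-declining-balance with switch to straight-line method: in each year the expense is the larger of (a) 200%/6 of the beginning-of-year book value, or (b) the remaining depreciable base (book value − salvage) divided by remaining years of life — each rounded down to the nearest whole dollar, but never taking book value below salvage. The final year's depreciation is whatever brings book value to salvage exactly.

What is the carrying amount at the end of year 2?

$19,233

Depreciable base = $43,273 − $4,700 = $38,573.
Year 1: DB = ⌊$43,273 × 200%/6⌋ = $14,424; SL = ⌊$38,573/6⌋ = $6,428 → take DB $14,424. Book value $28,849.
Year 2: DB = ⌊$28,849 × 200%/6⌋ = $9,616; SL = ⌊$24,149/5⌋ = $4,829 → take DB $9,616. Book value $19,233.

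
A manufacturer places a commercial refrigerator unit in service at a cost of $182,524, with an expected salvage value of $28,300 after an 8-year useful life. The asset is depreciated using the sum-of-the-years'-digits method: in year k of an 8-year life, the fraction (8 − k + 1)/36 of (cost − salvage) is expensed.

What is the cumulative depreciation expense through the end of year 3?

$89,964

Depreciable base = $182,524 − $28,300 = $154,224.
Sum of the years' digits = 8+7+6+5+4+3+2+1 = 36.
Year 1: $154,224 × 8/36 = $34,272. Book value $148,252.
Year 2: $154,224 × 7/36 = $29,988. Book value $118,264.
Year 3: $154,224 × 6/36 = $25,704. Book value $92,560.
Accumulated through year 3 = $182,524 − $92,560 = $89,964.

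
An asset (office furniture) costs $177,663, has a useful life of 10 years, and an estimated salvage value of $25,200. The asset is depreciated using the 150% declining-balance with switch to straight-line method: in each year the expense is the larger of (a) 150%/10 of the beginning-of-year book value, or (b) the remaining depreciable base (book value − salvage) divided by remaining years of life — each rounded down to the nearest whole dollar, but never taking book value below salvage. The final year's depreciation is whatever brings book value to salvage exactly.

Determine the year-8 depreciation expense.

Depreciable base = $177,663 − $25,200 = $152,463.
Year 1: DB = ⌊$177,663 × 150%/10⌋ = $26,649; SL = ⌊$152,463/10⌋ = $15,246 → take DB $26,649. Book value $151,014.
Year 2: DB = ⌊$151,014 × 150%/10⌋ = $22,652; SL = ⌊$125,814/9⌋ = $13,979 → take DB $22,652. Book value $128,362.
Year 3: DB = ⌊$128,362 × 150%/10⌋ = $19,254; SL = ⌊$103,162/8⌋ = $12,895 → take DB $19,254. Book value $109,108.
Year 4: DB = ⌊$109,108 × 150%/10⌋ = $16,366; SL = ⌊$83,908/7⌋ = $11,986 → take DB $16,366. Book value $92,742.
Year 5: DB = ⌊$92,742 × 150%/10⌋ = $13,911; SL = ⌊$67,542/6⌋ = $11,257 → take DB $13,911. Book value $78,831.
Year 6: DB = ⌊$78,831 × 150%/10⌋ = $11,824; SL = ⌊$53,631/5⌋ = $10,726 → take DB $11,824. Book value $67,007.
Year 7: DB = ⌊$67,007 × 150%/10⌋ = $10,051; SL = ⌊$41,807/4⌋ = $10,451 → take SL $10,451. Book value $56,556.
Year 8: DB = ⌊$56,556 × 150%/10⌋ = $8,483; SL = ⌊$31,356/3⌋ = $10,452 → take SL $10,452. Book value $46,104.

$10,452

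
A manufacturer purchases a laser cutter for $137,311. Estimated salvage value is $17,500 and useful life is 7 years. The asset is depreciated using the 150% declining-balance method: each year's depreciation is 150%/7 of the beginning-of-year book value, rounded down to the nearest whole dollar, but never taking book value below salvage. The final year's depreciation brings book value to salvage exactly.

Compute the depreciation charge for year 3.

Depreciable base = $137,311 − $17,500 = $119,811.
Year 1: ⌊$137,311 × 150%/7⌋ = $29,423. Book value $107,888.
Year 2: ⌊$107,888 × 150%/7⌋ = $23,118. Book value $84,770.
Year 3: ⌊$84,770 × 150%/7⌋ = $18,165. Book value $66,605.

$18,165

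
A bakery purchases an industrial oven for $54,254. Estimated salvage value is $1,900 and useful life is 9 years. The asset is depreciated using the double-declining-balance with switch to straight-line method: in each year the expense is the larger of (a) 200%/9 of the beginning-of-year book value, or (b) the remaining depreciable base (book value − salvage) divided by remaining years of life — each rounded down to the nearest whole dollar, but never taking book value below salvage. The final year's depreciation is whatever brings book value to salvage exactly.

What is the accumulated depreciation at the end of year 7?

$45,612

Depreciable base = $54,254 − $1,900 = $52,354.
Year 1: DB = ⌊$54,254 × 200%/9⌋ = $12,056; SL = ⌊$52,354/9⌋ = $5,817 → take DB $12,056. Book value $42,198.
Year 2: DB = ⌊$42,198 × 200%/9⌋ = $9,377; SL = ⌊$40,298/8⌋ = $5,037 → take DB $9,377. Book value $32,821.
Year 3: DB = ⌊$32,821 × 200%/9⌋ = $7,293; SL = ⌊$30,921/7⌋ = $4,417 → take DB $7,293. Book value $25,528.
Year 4: DB = ⌊$25,528 × 200%/9⌋ = $5,672; SL = ⌊$23,628/6⌋ = $3,938 → take DB $5,672. Book value $19,856.
Year 5: DB = ⌊$19,856 × 200%/9⌋ = $4,412; SL = ⌊$17,956/5⌋ = $3,591 → take DB $4,412. Book value $15,444.
Year 6: DB = ⌊$15,444 × 200%/9⌋ = $3,432; SL = ⌊$13,544/4⌋ = $3,386 → take DB $3,432. Book value $12,012.
Year 7: DB = ⌊$12,012 × 200%/9⌋ = $2,669; SL = ⌊$10,112/3⌋ = $3,370 → take SL $3,370. Book value $8,642.
Accumulated through year 7 = $54,254 − $8,642 = $45,612.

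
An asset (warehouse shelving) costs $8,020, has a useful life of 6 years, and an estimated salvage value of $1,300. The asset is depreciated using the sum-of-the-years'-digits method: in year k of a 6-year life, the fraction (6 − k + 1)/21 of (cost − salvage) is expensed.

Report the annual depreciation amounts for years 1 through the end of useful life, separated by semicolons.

Depreciable base = $8,020 − $1,300 = $6,720.
Sum of the years' digits = 6+5+4+3+2+1 = 21.
Year 1: $6,720 × 6/21 = $1,920. Book value $6,100.
Year 2: $6,720 × 5/21 = $1,600. Book value $4,500.
Year 3: $6,720 × 4/21 = $1,280. Book value $3,220.
Year 4: $6,720 × 3/21 = $960. Book value $2,260.
Year 5: $6,720 × 2/21 = $640. Book value $1,620.
Year 6: $6,720 × 1/21 = $320. Book value $1,300.

$1,920; $1,600; $1,280; $960; $640; $320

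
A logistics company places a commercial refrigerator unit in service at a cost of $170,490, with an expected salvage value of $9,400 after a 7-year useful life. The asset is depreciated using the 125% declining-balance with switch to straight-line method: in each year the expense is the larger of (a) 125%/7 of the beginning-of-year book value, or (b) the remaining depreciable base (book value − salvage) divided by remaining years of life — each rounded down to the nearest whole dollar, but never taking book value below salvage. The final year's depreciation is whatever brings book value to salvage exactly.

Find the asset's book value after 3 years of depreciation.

$93,911

Depreciable base = $170,490 − $9,400 = $161,090.
Year 1: DB = ⌊$170,490 × 125%/7⌋ = $30,444; SL = ⌊$161,090/7⌋ = $23,012 → take DB $30,444. Book value $140,046.
Year 2: DB = ⌊$140,046 × 125%/7⌋ = $25,008; SL = ⌊$130,646/6⌋ = $21,774 → take DB $25,008. Book value $115,038.
Year 3: DB = ⌊$115,038 × 125%/7⌋ = $20,542; SL = ⌊$105,638/5⌋ = $21,127 → take SL $21,127. Book value $93,911.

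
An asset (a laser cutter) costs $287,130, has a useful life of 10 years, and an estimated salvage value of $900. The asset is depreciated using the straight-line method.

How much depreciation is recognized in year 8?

$28,623

Depreciable base = $287,130 − $900 = $286,230.
Annual expense = $286,230 / 10 = $28,623.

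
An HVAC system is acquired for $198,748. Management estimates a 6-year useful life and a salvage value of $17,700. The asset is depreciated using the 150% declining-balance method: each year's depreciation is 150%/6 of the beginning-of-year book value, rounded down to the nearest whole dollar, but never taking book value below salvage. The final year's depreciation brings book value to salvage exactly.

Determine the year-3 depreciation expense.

Depreciable base = $198,748 − $17,700 = $181,048.
Year 1: ⌊$198,748 × 150%/6⌋ = $49,687. Book value $149,061.
Year 2: ⌊$149,061 × 150%/6⌋ = $37,265. Book value $111,796.
Year 3: ⌊$111,796 × 150%/6⌋ = $27,949. Book value $83,847.

$27,949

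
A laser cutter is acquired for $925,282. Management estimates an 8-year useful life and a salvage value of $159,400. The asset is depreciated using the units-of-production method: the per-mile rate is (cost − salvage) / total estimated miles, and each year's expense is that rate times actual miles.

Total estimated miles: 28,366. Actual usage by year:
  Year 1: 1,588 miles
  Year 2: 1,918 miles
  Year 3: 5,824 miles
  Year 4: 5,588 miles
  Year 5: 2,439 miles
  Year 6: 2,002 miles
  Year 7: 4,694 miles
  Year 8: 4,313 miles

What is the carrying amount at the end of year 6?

Depreciable base = $925,282 − $159,400 = $765,882.
Rate = $765,882 / 28,366 miles = $27 per mile.
Year 1: 1,588 × $27 = $42,876. Book value $882,406.
Year 2: 1,918 × $27 = $51,786. Book value $830,620.
Year 3: 5,824 × $27 = $157,248. Book value $673,372.
Year 4: 5,588 × $27 = $150,876. Book value $522,496.
Year 5: 2,439 × $27 = $65,853. Book value $456,643.
Year 6: 2,002 × $27 = $54,054. Book value $402,589.

$402,589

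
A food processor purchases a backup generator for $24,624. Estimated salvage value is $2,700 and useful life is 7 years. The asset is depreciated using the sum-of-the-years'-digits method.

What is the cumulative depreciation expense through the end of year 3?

Depreciable base = $24,624 − $2,700 = $21,924.
Sum of the years' digits = 7+6+5+4+3+2+1 = 28.
Year 1: $21,924 × 7/28 = $5,481. Book value $19,143.
Year 2: $21,924 × 6/28 = $4,698. Book value $14,445.
Year 3: $21,924 × 5/28 = $3,915. Book value $10,530.
Accumulated through year 3 = $24,624 − $10,530 = $14,094.

$14,094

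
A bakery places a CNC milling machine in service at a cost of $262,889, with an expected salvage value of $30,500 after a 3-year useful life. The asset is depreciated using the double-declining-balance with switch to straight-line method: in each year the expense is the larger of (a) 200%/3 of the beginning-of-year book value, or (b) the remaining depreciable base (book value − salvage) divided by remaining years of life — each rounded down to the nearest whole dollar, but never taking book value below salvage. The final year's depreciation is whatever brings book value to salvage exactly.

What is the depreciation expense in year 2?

$57,130

Depreciable base = $262,889 − $30,500 = $232,389.
Year 1: DB = ⌊$262,889 × 200%/3⌋ = $175,259; SL = ⌊$232,389/3⌋ = $77,463 → take DB $175,259. Book value $87,630.
Year 2: DB = ⌊$87,630 × 200%/3⌋ = $58,420; SL = ⌊$57,130/2⌋ = $28,565 → take DB $58,420, capped at $57,130. Book value $30,500.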